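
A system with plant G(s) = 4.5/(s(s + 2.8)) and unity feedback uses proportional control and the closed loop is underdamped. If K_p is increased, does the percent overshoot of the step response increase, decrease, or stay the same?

increase

Characteristic equation s² + 2.8s + K_p·4.5 = 0: raising K_p raises ω_n while 2ζω_n = 2.8 is fixed, so ζ falls and overshoot grows.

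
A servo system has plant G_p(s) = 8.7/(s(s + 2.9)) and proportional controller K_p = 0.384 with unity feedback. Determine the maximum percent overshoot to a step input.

1.67%

Closed-loop characteristic equation: s² + 2.9s + 3.341 = 0, so ω_n = 1.828 rad/s and ζ = 2.9/(2·1.828) = 0.7933.
%OS = 100·exp(−πζ/√(1−ζ²)) = 100·exp(−π·0.7933/√0.3707) = 1.67%.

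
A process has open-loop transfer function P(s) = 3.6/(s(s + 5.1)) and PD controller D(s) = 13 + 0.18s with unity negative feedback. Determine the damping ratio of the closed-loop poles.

ζ = 0.42

Forward path: (13 + 0.18s)·3.6/(s(s+5.1)). The closed-loop characteristic equation is s² + (5.1 + 3.6·0.18)s + 3.6·13 = 0.
That is s² + 5.748s + 46.8 = 0, so ω_n = 6.841 rad/s and ζ = 5.748/(2·6.841) = 0.4201.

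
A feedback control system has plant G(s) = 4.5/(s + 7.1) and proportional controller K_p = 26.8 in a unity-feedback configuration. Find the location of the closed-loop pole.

s = -127.7

Closed-loop transfer function: T(s) = K_p·G(s)/(1 + K_p·G(s)) = 120.6/(s + 7.1 + 120.6) = 120.6/(s + 127.7).
The closed-loop pole is at s = −127.7.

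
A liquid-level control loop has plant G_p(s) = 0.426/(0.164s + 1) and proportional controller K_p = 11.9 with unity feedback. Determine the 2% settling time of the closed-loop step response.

Closed loop: T(s) = K_p·G_p/(1+K_p·G_p) = 5.069/(0.164s + 1 + 5.069), with pole at s = −(1 + 5.069)/0.164 = −37.01.
τ = 1/37.01 = 0.02702 s, so 2% settling time ≈ 4τ = 0.108 s.

T_s ≈ 0.108 s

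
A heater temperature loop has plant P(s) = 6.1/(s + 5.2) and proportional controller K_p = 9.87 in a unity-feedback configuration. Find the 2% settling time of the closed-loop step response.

Closed-loop transfer function: T(s) = K_p·P(s)/(1 + K_p·P(s)) = 60.21/(s + 5.2 + 60.21) = 60.21/(s + 65.41).
Time constant τ = 1/65.41 = 0.01529 s, so the 2% settling time is about 4τ = 0.0612 s.

T_s ≈ 0.0612 s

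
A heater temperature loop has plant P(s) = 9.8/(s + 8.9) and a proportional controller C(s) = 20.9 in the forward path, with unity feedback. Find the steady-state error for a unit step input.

The loop is type 0. Static position error constant K_pos = C(0)·P(0) = 20.9·1.101 = 23.01.
Steady-state error to a unit step: e_ss = 1/(1+K_pos) = 1/24.01 = 0.0416.

0.0416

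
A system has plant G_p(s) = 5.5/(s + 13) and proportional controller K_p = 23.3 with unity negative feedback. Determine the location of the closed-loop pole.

Closed-loop transfer function: T(s) = K_p·G_p(s)/(1 + K_p·G_p(s)) = 128.2/(s + 13 + 128.2) = 128.2/(s + 141.2).
The closed-loop pole is at s = −141.2.

s = -141.2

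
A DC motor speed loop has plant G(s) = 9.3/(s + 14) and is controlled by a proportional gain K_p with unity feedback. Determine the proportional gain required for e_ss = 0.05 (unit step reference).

K_p = 28.6

Steady-state error for a unit step on this type-0 loop is 1/(1 + K_p·G(0)).
G(0) = 0.6643. Require 1/(1 + K_p·0.6643) = 0.05, so 1 + 0.6643·K_p = 20.
K_p = (20 − 1)/0.6643 = 28.6.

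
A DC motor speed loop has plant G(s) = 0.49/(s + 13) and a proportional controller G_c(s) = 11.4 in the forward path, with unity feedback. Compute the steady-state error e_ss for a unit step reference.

0.699

The loop is type 0. Static position error constant K_pos = G_c(0)·G(0) = 11.4·0.03769 = 0.4297.
Steady-state error to a unit step: e_ss = 1/(1+K_pos) = 1/1.43 = 0.699.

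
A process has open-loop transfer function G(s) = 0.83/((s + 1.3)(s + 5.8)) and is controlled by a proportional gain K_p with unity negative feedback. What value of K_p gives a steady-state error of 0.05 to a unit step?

Steady-state error for a unit step on this type-0 loop is 1/(1 + K_p·G(0)).
G(0) = 0.1101. Require 1/(1 + K_p·0.1101) = 0.05, so 1 + 0.1101·K_p = 20.
K_p = (20 − 1)/0.1101 = 173.

K_p = 173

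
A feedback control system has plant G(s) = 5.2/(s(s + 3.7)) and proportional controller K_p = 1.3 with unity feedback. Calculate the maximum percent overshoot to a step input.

From 1 + K_pG(s) = 0: s² + 3.7s + 6.76 = 0 ⇒ ω_n = 2.6, ζ = 0.7115.
%OS = 100·exp(−πζ/√(1−ζ²)) = 100·exp(−π·0.7115/√0.4937) = 4.15%.

4.15%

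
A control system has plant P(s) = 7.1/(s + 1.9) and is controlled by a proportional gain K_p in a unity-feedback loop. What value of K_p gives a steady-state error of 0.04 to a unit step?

For a type-0 loop with proportional control, e_ss = 1/(1 + K_p·P(0)).
P(0) = 3.737. Require 1/(1 + K_p·3.737) = 0.04, so 1 + 3.737·K_p = 25.
K_p = (25 − 1)/3.737 = 6.42.

K_p = 6.42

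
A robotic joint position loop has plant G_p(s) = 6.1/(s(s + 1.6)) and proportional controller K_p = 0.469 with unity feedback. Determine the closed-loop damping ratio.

With unity feedback the closed-loop characteristic equation is s² + 1.6s + 0.469·6.1 = s² + 1.6s + 2.861 = 0.
So ω_n² = 2.861 ⇒ ω_n = 1.691 rad/s, and ζ = 1.6/(2ω_n) = 0.473.

ζ = 0.473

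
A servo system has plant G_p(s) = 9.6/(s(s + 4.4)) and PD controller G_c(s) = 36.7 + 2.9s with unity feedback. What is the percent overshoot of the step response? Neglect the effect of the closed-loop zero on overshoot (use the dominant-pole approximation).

0.516%

Forward path: (36.7 + 2.9s)·9.6/(s(s+4.4)). The closed-loop characteristic equation is s² + (4.4 + 9.6·2.9)s + 9.6·36.7 = 0.
That is s² + 32.24s + 352.3 = 0, so ω_n = 18.77 rad/s and ζ = 32.24/(2·18.77) = 0.8588.
%OS = 100·exp(−πζ/√(1−ζ²)) = 0.516%.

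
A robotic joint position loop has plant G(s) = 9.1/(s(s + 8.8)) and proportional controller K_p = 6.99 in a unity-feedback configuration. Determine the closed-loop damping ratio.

ζ = 0.552

The closed-loop denominator is s(s+8.8) + 6.99·9.1 = s² + 8.8s + 63.61.
So ω_n² = 63.61 ⇒ ω_n = 7.976 rad/s, and ζ = 8.8/(2ω_n) = 0.552.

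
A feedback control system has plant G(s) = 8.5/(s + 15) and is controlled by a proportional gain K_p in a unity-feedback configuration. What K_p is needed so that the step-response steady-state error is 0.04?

The loop is type 0, so e_ss(step) = 1/(1 + K_pos) with K_pos = K_p·G(0).
G(0) = 0.5667. Require 1/(1 + K_p·0.5667) = 0.04, so 1 + 0.5667·K_p = 25.
K_p = (25 − 1)/0.5667 = 42.4.

K_p = 42.4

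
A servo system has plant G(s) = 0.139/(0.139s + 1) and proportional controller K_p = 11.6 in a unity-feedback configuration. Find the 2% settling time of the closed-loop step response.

T_s ≈ 0.213 s

Closed loop: T(s) = K_p·G/(1+K_p·G) = 1.612/(0.139s + 1 + 1.612), with pole at s = −(1 + 1.612)/0.139 = −18.79.
τ = 1/18.79 = 0.05321 s, so 2% settling time ≈ 4τ = 0.213 s.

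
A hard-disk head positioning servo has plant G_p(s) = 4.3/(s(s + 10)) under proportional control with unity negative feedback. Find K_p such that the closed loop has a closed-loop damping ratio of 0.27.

Closed-loop characteristic equation: s² + 10s + K_p·4.3 = 0.
So ω_n = √(4.3K_p) and 2ζω_n = 10, giving ζ = 10/(2√(4.3K_p)).
Setting ζ = 0.27: √(4.3K_p) = 10/(2·0.27) = 18.52, so K_p = 342.9/4.3 = 79.8.

K_p = 79.8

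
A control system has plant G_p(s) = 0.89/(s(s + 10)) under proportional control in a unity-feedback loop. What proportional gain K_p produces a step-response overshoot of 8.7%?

From %OS = 100·exp(−πζ/√(1−ζ²)) = 8.7%, ζ = −ln(0.087)/√(π²+ln²(0.087)) = 0.6137.
Characteristic equation s² + 10s + 0.89K_p = 0 gives ζ = 10/(2√(0.89K_p)).
Setting ζ = 0.6137: √(0.89K_p) = 10/(2·0.6137) = 8.147, so K_p = 66.38/0.89 = 74.6.

K_p = 74.6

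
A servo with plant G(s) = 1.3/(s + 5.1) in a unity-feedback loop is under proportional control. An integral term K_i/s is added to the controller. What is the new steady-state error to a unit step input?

Adding integral action puts a pole at s = 0 in the forward path, raising the system type to 1; a type-1 loop has zero steady-state error to a step.

0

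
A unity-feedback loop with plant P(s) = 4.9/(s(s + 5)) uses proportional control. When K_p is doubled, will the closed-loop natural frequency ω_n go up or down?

ω_n = √(4.9·K_p), which grows with K_p.

increase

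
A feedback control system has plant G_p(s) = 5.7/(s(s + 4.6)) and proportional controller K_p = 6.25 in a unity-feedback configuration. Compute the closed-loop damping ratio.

ζ = 0.385

The closed-loop denominator is s(s+4.6) + 6.25·5.7 = s² + 4.6s + 35.62.
Matching s² + 2ζω_n s + ω_n²: ω_n = √35.62 = 5.969 rad/s and 2ζω_n = 4.6, so ζ = 4.6/(2·5.969) = 0.385.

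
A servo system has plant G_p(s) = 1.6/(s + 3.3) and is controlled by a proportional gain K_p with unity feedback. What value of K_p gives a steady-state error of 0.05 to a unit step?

K_p = 39.2

For a type-0 loop with proportional control, e_ss = 1/(1 + K_p·G_p(0)).
G_p(0) = 0.4848. Require 1/(1 + K_p·0.4848) = 0.05, so 1 + 0.4848·K_p = 20.
K_p = (20 − 1)/0.4848 = 39.2.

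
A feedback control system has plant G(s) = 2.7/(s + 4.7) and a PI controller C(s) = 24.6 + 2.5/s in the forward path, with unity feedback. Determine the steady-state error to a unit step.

The open loop C(s)G(s) has a pole at the origin (type 1), so the static position error constant is infinite and e_ss = 1/(1+∞) = 0.

0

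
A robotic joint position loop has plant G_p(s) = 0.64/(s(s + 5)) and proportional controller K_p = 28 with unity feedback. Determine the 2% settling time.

T_s ≈ 1.6 s

Closed-loop characteristic equation: s² + 5s + 17.92 = 0, so ω_n = 4.233 rad/s and ζ = 5/(2·4.233) = 0.5906.
2% settling time T_s ≈ 4/(ζω_n) = 4/2.5 = 1.6 s.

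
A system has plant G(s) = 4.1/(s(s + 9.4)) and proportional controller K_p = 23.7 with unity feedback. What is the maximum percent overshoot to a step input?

The closed-loop denominator s² + 9.4s + 97.17 gives ω_n = √97.17 = 9.857 and ζ = 9.4/(2ω_n) = 0.4768.
%OS = 100·exp(−πζ/√(1−ζ²)) = 100·exp(−π·0.4768/√0.7727) = 18.2%.

18.2%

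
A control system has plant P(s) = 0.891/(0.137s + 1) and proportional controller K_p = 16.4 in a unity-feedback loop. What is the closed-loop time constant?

τ = 0.00878 s

Closed loop: T(s) = K_p·P/(1+K_p·P) = 14.61/(0.137s + 1 + 14.61), with pole at s = −(1 + 14.61)/0.137 = −114.
Closed-loop time constant τ = 1/114 = 0.00878 s.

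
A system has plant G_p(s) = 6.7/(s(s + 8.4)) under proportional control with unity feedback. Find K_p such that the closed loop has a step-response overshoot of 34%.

K_p = 25

From %OS = 100·exp(−πζ/√(1−ζ²)) = 34%, ζ = −ln(0.34)/√(π²+ln²(0.34)) = 0.3248.
Characteristic equation s² + 8.4s + 6.7K_p = 0 gives ζ = 8.4/(2√(6.7K_p)).
Setting ζ = 0.3248: √(6.7K_p) = 8.4/(2·0.3248) = 12.93, so K_p = 167.2/6.7 = 25.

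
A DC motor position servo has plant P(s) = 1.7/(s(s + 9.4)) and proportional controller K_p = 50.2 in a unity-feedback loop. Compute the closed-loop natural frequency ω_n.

ω_n = 9.24 rad/s

The closed-loop denominator is s(s+9.4) + 50.2·1.7 = s² + 9.4s + 85.34.
Matching s² + 2ζω_n s + ω_n²: ω_n = √85.34 = 9.238 rad/s and 2ζω_n = 9.4, so ζ = 9.4/(2·9.238) = 0.509.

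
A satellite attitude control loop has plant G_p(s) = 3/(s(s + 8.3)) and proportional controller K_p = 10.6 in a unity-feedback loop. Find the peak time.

T_p = 0.823 s

The closed-loop denominator s² + 8.3s + 31.8 gives ω_n = √31.8 = 5.639 and ζ = 8.3/(2ω_n) = 0.7359.
Damped frequency ω_d = ω_n√(1−ζ²) = 3.818 rad/s, so peak time T_p = π/ω_d = 0.823 s.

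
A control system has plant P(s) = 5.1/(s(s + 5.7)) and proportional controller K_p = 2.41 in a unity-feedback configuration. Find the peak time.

The closed-loop denominator s² + 5.7s + 12.29 gives ω_n = √12.29 = 3.506 and ζ = 5.7/(2ω_n) = 0.8129.
Damped frequency ω_d = ω_n√(1−ζ²) = 2.042 rad/s, so peak time T_p = π/ω_d = 1.54 s.

T_p = 1.54 s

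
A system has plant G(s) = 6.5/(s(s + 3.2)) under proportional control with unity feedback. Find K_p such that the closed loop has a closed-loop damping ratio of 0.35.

K_p = 3.22

Closed-loop characteristic equation: s² + 3.2s + K_p·6.5 = 0.
So ω_n = √(6.5K_p) and 2ζω_n = 3.2, giving ζ = 3.2/(2√(6.5K_p)).
Setting ζ = 0.35: √(6.5K_p) = 3.2/(2·0.35) = 4.571, so K_p = 20.9/6.5 = 3.22.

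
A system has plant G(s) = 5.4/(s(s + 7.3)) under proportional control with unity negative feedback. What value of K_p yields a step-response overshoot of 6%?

K_p = 5.54

From %OS = 100·exp(−πζ/√(1−ζ²)) = 6%, ζ = −ln(0.06)/√(π²+ln²(0.06)) = 0.6671.
Characteristic equation s² + 7.3s + 5.4K_p = 0 gives ζ = 7.3/(2√(5.4K_p)).
Setting ζ = 0.6671: √(5.4K_p) = 7.3/(2·0.6671) = 5.471, so K_p = 29.93/5.4 = 5.54.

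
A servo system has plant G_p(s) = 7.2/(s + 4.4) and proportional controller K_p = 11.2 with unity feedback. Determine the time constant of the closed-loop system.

Closed-loop transfer function: T(s) = K_p·G_p(s)/(1 + K_p·G_p(s)) = 80.64/(s + 4.4 + 80.64) = 80.64/(s + 85.04).
Time constant τ = 1/85.04 = 0.0118 s.

τ = 0.0118 s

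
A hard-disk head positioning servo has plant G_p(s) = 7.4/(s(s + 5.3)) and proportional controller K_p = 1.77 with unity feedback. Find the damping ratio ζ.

ζ = 0.732

1 + K_p·G_p(s) = 0 gives s² + 5.3s + 13.1 = 0.
So ω_n² = 13.1 ⇒ ω_n = 3.619 rad/s, and ζ = 5.3/(2ω_n) = 0.732.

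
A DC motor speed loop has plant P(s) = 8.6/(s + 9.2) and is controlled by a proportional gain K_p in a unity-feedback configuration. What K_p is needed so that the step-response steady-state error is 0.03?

K_p = 34.6

Steady-state error for a unit step on this type-0 loop is 1/(1 + K_p·P(0)).
P(0) = 0.9348. Require 1/(1 + K_p·0.9348) = 0.03, so 1 + 0.9348·K_p = 33.33.
K_p = (33.33 − 1)/0.9348 = 34.6.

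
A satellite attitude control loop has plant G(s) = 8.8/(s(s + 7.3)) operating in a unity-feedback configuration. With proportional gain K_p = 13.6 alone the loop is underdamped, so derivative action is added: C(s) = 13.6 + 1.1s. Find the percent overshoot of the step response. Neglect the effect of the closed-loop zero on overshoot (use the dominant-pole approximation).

2.09%

Forward path: (13.6 + 1.1s)·8.8/(s(s+7.3)). The closed-loop characteristic equation is s² + (7.3 + 8.8·1.1)s + 8.8·13.6 = 0.
That is s² + 16.98s + 119.7 = 0, so ω_n = 10.94 rad/s and ζ = 16.98/(2·10.94) = 0.7761.
%OS = 100·exp(−πζ/√(1−ζ²)) = 2.09%.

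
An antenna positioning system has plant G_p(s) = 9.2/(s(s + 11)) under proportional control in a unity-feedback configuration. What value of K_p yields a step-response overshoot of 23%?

K_p = 18.3

From %OS = 100·exp(−πζ/√(1−ζ²)) = 23%, ζ = −ln(0.23)/√(π²+ln²(0.23)) = 0.4237.
Characteristic equation s² + 11s + 9.2K_p = 0 gives ζ = 11/(2√(9.2K_p)).
Setting ζ = 0.4237: √(9.2K_p) = 11/(2·0.4237) = 12.98, so K_p = 168.5/9.2 = 18.3.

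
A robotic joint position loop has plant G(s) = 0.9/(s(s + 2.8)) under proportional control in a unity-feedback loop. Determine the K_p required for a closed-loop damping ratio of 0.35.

K_p = 17.8

Closed-loop characteristic equation: s² + 2.8s + K_p·0.9 = 0.
So ω_n = √(0.9K_p) and 2ζω_n = 2.8, giving ζ = 2.8/(2√(0.9K_p)).
Setting ζ = 0.35: √(0.9K_p) = 2.8/(2·0.35) = 4, so K_p = 16/0.9 = 17.8.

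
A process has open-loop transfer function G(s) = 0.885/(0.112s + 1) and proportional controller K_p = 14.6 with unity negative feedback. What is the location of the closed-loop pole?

s = -124.3

Closed loop: T(s) = K_p·G/(1+K_p·G) = 12.92/(0.112s + 1 + 12.92), with pole at s = −(1 + 12.92)/0.112 = −124.3.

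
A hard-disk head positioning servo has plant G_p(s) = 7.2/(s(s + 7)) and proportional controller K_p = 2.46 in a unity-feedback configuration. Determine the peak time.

The closed-loop denominator s² + 7s + 17.71 gives ω_n = √17.71 = 4.209 and ζ = 7/(2ω_n) = 0.8316.
Damped frequency ω_d = ω_n√(1−ζ²) = 2.337 rad/s, so peak time T_p = π/ω_d = 1.34 s.

T_p = 1.34 s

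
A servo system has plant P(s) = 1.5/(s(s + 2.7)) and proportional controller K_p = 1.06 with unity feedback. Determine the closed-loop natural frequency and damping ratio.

ω_n = 1.26 rad/s, ζ = 1.07

With unity feedback the closed-loop characteristic equation is s² + 2.7s + 1.06·1.5 = s² + 2.7s + 1.59 = 0.
Matching s² + 2ζω_n s + ω_n²: ω_n = √1.59 = 1.261 rad/s and 2ζω_n = 2.7, so ζ = 2.7/(2·1.261) = 1.07.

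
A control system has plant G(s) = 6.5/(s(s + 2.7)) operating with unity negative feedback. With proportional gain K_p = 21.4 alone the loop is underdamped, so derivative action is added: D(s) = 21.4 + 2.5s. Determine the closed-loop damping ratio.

ζ = 0.803

Forward path: (21.4 + 2.5s)·6.5/(s(s+2.7)). The closed-loop characteristic equation is s² + (2.7 + 6.5·2.5)s + 6.5·21.4 = 0.
That is s² + 18.95s + 139.1 = 0, so ω_n = 11.79 rad/s and ζ = 18.95/(2·11.79) = 0.8034.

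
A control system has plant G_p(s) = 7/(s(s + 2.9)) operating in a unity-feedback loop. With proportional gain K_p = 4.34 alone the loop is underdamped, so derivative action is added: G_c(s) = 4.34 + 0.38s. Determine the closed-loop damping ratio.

ζ = 0.504

Forward path: (4.34 + 0.38s)·7/(s(s+2.9)). The closed-loop characteristic equation is s² + (2.9 + 7·0.38)s + 7·4.34 = 0.
That is s² + 5.56s + 30.38 = 0, so ω_n = 5.512 rad/s and ζ = 5.56/(2·5.512) = 0.5044.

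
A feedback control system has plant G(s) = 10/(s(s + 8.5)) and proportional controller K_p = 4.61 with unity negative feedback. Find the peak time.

T_p = 0.593 s

The closed-loop denominator s² + 8.5s + 46.1 gives ω_n = √46.1 = 6.79 and ζ = 8.5/(2ω_n) = 0.6259.
Damped frequency ω_d = ω_n√(1−ζ²) = 5.295 rad/s, so peak time T_p = π/ω_d = 0.593 s.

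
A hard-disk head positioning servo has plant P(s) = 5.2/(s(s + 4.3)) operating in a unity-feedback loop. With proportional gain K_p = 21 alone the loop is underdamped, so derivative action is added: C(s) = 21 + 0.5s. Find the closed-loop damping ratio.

ζ = 0.33

Forward path: (21 + 0.5s)·5.2/(s(s+4.3)). The closed-loop characteristic equation is s² + (4.3 + 5.2·0.5)s + 5.2·21 = 0.
That is s² + 6.9s + 109.2 = 0, so ω_n = 10.45 rad/s and ζ = 6.9/(2·10.45) = 0.3301.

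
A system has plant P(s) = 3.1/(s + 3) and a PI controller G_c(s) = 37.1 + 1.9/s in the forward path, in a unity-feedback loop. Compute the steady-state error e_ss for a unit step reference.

The open loop G_c(s)P(s) has a pole at the origin (type 1), so the static position error constant is infinite and e_ss = 1/(1+∞) = 0.

0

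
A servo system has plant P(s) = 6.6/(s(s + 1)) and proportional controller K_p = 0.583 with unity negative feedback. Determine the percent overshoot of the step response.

43.7%

The closed-loop denominator s² + 1s + 3.848 gives ω_n = √3.848 = 1.962 and ζ = 1/(2ω_n) = 0.2549.
%OS = 100·exp(−πζ/√(1−ζ²)) = 100·exp(−π·0.2549/√0.935) = 43.7%.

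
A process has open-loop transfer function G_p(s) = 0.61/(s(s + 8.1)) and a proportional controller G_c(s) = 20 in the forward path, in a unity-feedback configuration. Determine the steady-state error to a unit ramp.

0.664

The loop has one pole at the origin (type 1). Velocity error constant K_v = lim_{s→0} s·G_c(s)G_p(s) = 20·0.61/8.1 = 1.506.
Steady-state error to a unit ramp: e_ss = 1/K_v = 0.664.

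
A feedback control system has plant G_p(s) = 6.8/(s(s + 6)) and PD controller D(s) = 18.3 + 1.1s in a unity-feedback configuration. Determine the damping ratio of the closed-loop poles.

ζ = 0.604

Forward path: (18.3 + 1.1s)·6.8/(s(s+6)). The closed-loop characteristic equation is s² + (6 + 6.8·1.1)s + 6.8·18.3 = 0.
That is s² + 13.48s + 124.4 = 0, so ω_n = 11.16 rad/s and ζ = 13.48/(2·11.16) = 0.6042.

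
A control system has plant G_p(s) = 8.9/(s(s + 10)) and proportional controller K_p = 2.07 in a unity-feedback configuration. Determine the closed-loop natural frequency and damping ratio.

1 + K_p·G_p(s) = 0 gives s² + 10s + 18.42 = 0.
So ω_n² = 18.42 ⇒ ω_n = 4.292 rad/s, and ζ = 10/(2ω_n) = 1.16.

ω_n = 4.29 rad/s, ζ = 1.16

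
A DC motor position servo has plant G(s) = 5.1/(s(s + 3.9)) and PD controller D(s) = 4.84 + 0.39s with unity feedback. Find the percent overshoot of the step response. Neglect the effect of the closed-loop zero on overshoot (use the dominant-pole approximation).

Forward path: (4.84 + 0.39s)·5.1/(s(s+3.9)). The closed-loop characteristic equation is s² + (3.9 + 5.1·0.39)s + 5.1·4.84 = 0.
That is s² + 5.889s + 24.68 = 0, so ω_n = 4.968 rad/s and ζ = 5.889/(2·4.968) = 0.5927.
%OS = 100·exp(−πζ/√(1−ζ²)) = 9.91%.

9.91%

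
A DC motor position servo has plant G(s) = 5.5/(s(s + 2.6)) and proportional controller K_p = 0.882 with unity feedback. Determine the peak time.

T_p = 1.77 s

From 1 + K_pG(s) = 0: s² + 2.6s + 4.851 = 0 ⇒ ω_n = 2.202, ζ = 0.5902.
Damped frequency ω_d = ω_n√(1−ζ²) = 1.778 rad/s, so peak time T_p = π/ω_d = 1.77 s.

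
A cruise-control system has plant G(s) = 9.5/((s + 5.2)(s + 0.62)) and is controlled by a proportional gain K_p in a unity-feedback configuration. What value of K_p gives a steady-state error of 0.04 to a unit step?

K_p = 8.14

For a type-0 loop with proportional control, e_ss = 1/(1 + K_p·G(0)).
G(0) = 2.947. Require 1/(1 + K_p·2.947) = 0.04, so 1 + 2.947·K_p = 25.
K_p = (25 − 1)/2.947 = 8.14.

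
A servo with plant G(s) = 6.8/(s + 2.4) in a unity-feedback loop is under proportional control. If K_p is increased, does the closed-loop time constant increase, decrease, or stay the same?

decrease

Closed-loop pole is at s = −(2.4+K_p·6.8); larger K_p moves it further left, so τ = 1/(2.4+K_p·6.8) decreases.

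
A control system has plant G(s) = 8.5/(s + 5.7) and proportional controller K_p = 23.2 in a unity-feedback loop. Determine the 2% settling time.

T_s ≈ 0.0197 s

Closed-loop transfer function: T(s) = K_p·G(s)/(1 + K_p·G(s)) = 197.2/(s + 5.7 + 197.2) = 197.2/(s + 202.9).
Time constant τ = 1/202.9 = 0.004929 s, so the 2% settling time is about 4τ = 0.0197 s.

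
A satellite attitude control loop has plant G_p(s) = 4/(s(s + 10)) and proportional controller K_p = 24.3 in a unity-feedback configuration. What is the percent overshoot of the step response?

From 1 + K_pG_p(s) = 0: s² + 10s + 97.2 = 0 ⇒ ω_n = 9.859, ζ = 0.5072.
%OS = 100·exp(−πζ/√(1−ζ²)) = 100·exp(−π·0.5072/√0.7428) = 15.7%.

15.7%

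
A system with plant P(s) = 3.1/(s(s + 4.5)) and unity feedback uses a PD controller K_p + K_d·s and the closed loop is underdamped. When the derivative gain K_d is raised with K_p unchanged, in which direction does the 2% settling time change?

Characteristic equation s² + (4.5 + 3.1K_d)s + 3.1K_p = 0: raising K_d increases ζω_n = (4.5+3.1K_d)/2 while the loop stays underdamped, so T_s ≈ 4/(ζω_n) decreases.

decrease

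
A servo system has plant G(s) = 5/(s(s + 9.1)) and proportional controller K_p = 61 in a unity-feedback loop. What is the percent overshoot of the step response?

42.8%

From 1 + K_pG(s) = 0: s² + 9.1s + 305 = 0 ⇒ ω_n = 17.46, ζ = 0.2605.
%OS = 100·exp(−πζ/√(1−ζ²)) = 100·exp(−π·0.2605/√0.9321) = 42.8%.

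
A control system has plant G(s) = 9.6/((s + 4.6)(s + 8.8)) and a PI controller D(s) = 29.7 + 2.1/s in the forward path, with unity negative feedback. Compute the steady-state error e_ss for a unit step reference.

0

The open loop D(s)G(s) has a pole at the origin (type 1), so the static position error constant is infinite and e_ss = 1/(1+∞) = 0.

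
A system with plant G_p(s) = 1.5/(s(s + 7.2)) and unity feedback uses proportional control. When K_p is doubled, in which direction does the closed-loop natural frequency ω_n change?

increase

ω_n = √(1.5·K_p), which grows with K_p.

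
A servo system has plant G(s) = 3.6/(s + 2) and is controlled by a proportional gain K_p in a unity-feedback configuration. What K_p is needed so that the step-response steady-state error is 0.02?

K_p = 27.2

Steady-state error for a unit step on this type-0 loop is 1/(1 + K_p·G(0)).
G(0) = 1.8. Require 1/(1 + K_p·1.8) = 0.02, so 1 + 1.8·K_p = 50.
K_p = (50 − 1)/1.8 = 27.2.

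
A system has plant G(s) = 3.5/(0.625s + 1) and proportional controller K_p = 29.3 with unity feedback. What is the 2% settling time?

T_s ≈ 0.0241 s

Closed loop: T(s) = K_p·G/(1+K_p·G) = 102.5/(0.625s + 1 + 102.5), with pole at s = −(1 + 102.5)/0.625 = −165.7.
τ = 1/165.7 = 0.006036 s, so 2% settling time ≈ 4τ = 0.0241 s.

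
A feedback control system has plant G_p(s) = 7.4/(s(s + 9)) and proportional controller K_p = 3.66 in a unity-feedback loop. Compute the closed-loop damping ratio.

The closed-loop denominator is s(s+9) + 3.66·7.4 = s² + 9s + 27.08.
So ω_n² = 27.08 ⇒ ω_n = 5.204 rad/s, and ζ = 9/(2ω_n) = 0.865.

ζ = 0.865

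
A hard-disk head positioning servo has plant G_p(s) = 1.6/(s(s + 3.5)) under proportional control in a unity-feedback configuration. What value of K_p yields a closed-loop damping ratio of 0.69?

Closed-loop characteristic equation: s² + 3.5s + K_p·1.6 = 0.
So ω_n = √(1.6K_p) and 2ζω_n = 3.5, giving ζ = 3.5/(2√(1.6K_p)).
Setting ζ = 0.69: √(1.6K_p) = 3.5/(2·0.69) = 2.536, so K_p = 6.432/1.6 = 4.02.

K_p = 4.02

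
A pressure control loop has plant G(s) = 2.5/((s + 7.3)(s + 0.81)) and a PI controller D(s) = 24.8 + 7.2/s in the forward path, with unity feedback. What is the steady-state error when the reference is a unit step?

The open loop D(s)G(s) has a pole at the origin (type 1), so the static position error constant is infinite and e_ss = 1/(1+∞) = 0.

0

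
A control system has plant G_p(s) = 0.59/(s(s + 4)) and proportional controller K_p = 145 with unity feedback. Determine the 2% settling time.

The closed-loop denominator s² + 4s + 85.55 gives ω_n = √85.55 = 9.249 and ζ = 4/(2ω_n) = 0.2162.
2% settling time T_s ≈ 4/(ζω_n) = 4/2 = 2 s.

T_s ≈ 2 s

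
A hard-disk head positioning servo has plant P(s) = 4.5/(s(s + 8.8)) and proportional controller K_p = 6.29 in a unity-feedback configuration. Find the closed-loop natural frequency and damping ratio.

With unity feedback the closed-loop characteristic equation is s² + 8.8s + 6.29·4.5 = s² + 8.8s + 28.3 = 0.
So ω_n² = 28.3 ⇒ ω_n = 5.32 rad/s, and ζ = 8.8/(2ω_n) = 0.827.

ω_n = 5.32 rad/s, ζ = 0.827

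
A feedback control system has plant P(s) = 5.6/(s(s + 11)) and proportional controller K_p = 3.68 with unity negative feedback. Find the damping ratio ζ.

1 + K_p·P(s) = 0 gives s² + 11s + 20.61 = 0.
Matching s² + 2ζω_n s + ω_n²: ω_n = √20.61 = 4.54 rad/s and 2ζω_n = 11, so ζ = 11/(2·4.54) = 1.21.

ζ = 1.21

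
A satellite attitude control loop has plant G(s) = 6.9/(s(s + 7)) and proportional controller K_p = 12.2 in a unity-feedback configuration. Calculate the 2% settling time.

T_s ≈ 1.14 s

Closed-loop characteristic equation: s² + 7s + 84.18 = 0, so ω_n = 9.175 rad/s and ζ = 7/(2·9.175) = 0.3815.
2% settling time T_s ≈ 4/(ζω_n) = 4/3.5 = 1.14 s.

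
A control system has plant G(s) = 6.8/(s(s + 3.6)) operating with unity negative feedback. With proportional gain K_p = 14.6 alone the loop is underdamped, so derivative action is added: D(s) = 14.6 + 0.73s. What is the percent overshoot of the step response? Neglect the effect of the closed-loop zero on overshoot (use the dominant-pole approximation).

Forward path: (14.6 + 0.73s)·6.8/(s(s+3.6)). The closed-loop characteristic equation is s² + (3.6 + 6.8·0.73)s + 6.8·14.6 = 0.
That is s² + 8.564s + 99.28 = 0, so ω_n = 9.964 rad/s and ζ = 8.564/(2·9.964) = 0.4297.
%OS = 100·exp(−πζ/√(1−ζ²)) = 22.4%.

22.4%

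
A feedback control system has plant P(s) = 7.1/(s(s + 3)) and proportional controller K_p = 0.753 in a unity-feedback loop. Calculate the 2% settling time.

Closed-loop characteristic equation: s² + 3s + 5.346 = 0, so ω_n = 2.312 rad/s and ζ = 3/(2·2.312) = 0.6487.
2% settling time T_s ≈ 4/(ζω_n) = 4/1.5 = 2.67 s.

T_s ≈ 2.67 s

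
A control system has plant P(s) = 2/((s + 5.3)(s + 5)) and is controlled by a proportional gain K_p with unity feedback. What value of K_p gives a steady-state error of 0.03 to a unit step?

K_p = 428

Steady-state error for a unit step on this type-0 loop is 1/(1 + K_p·P(0)).
P(0) = 0.07547. Require 1/(1 + K_p·0.07547) = 0.03, so 1 + 0.07547·K_p = 33.33.
K_p = (33.33 − 1)/0.07547 = 428.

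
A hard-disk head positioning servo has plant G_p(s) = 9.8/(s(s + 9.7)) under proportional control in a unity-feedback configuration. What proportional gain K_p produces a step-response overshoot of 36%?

From %OS = 100·exp(−πζ/√(1−ζ²)) = 36%, ζ = −ln(0.36)/√(π²+ln²(0.36)) = 0.3093.
Characteristic equation s² + 9.7s + 9.8K_p = 0 gives ζ = 9.7/(2√(9.8K_p)).
Setting ζ = 0.3093: √(9.8K_p) = 9.7/(2·0.3093) = 15.68, so K_p = 245.9/9.8 = 25.1.

K_p = 25.1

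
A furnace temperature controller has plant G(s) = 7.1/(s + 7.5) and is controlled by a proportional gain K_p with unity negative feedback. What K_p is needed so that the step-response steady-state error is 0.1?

Steady-state error for a unit step on this type-0 loop is 1/(1 + K_p·G(0)).
G(0) = 0.9467. Require 1/(1 + K_p·0.9467) = 0.1, so 1 + 0.9467·K_p = 10.
K_p = (10 − 1)/0.9467 = 9.51.

K_p = 9.51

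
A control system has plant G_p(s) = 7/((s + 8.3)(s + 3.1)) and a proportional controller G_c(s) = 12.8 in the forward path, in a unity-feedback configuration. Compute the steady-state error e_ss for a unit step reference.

0.223

The loop is type 0. Static position error constant K_pos = G_c(0)·G_p(0) = 12.8·0.2721 = 3.482.
Steady-state error to a unit step: e_ss = 1/(1+K_pos) = 1/4.482 = 0.223.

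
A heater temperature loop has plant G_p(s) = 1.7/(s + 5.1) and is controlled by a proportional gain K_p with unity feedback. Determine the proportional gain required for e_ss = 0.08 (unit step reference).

K_p = 34.5

The loop is type 0, so e_ss(step) = 1/(1 + K_pos) with K_pos = K_p·G_p(0).
G_p(0) = 0.3333. Require 1/(1 + K_p·0.3333) = 0.08, so 1 + 0.3333·K_p = 12.5.
K_p = (12.5 − 1)/0.3333 = 34.5.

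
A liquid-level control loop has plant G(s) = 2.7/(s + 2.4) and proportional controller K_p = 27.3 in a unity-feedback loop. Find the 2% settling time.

Closed-loop transfer function: T(s) = K_p·G(s)/(1 + K_p·G(s)) = 73.71/(s + 2.4 + 73.71) = 73.71/(s + 76.11).
Time constant τ = 1/76.11 = 0.01314 s, so the 2% settling time is about 4τ = 0.0526 s.

T_s ≈ 0.0526 s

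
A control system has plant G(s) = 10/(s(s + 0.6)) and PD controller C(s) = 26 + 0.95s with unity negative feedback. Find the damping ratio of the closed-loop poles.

Forward path: (26 + 0.95s)·10/(s(s+0.6)). The closed-loop characteristic equation is s² + (0.6 + 10·0.95)s + 10·26 = 0.
That is s² + 10.1s + 260 = 0, so ω_n = 16.12 rad/s and ζ = 10.1/(2·16.12) = 0.3132.

ζ = 0.313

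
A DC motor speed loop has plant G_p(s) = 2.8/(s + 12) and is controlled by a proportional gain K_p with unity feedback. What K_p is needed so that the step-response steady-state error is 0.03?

K_p = 139

The loop is type 0, so e_ss(step) = 1/(1 + K_pos) with K_pos = K_p·G_p(0).
G_p(0) = 0.2333. Require 1/(1 + K_p·0.2333) = 0.03, so 1 + 0.2333·K_p = 33.33.
K_p = (33.33 − 1)/0.2333 = 139.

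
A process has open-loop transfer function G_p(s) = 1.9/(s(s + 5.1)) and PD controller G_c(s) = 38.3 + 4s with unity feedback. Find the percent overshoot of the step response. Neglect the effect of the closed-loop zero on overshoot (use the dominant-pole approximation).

Forward path: (38.3 + 4s)·1.9/(s(s+5.1)). The closed-loop characteristic equation is s² + (5.1 + 1.9·4)s + 1.9·38.3 = 0.
That is s² + 12.7s + 72.77 = 0, so ω_n = 8.531 rad/s and ζ = 12.7/(2·8.531) = 0.7444.
%OS = 100·exp(−πζ/√(1−ζ²)) = 3.01%.

3.01%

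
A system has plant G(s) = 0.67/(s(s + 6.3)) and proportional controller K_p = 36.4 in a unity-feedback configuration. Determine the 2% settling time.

From 1 + K_pG(s) = 0: s² + 6.3s + 24.39 = 0 ⇒ ω_n = 4.938, ζ = 0.6379.
2% settling time T_s ≈ 4/(ζω_n) = 4/3.15 = 1.27 s.

T_s ≈ 1.27 s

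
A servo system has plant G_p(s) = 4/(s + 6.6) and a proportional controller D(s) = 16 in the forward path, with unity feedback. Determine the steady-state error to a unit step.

The loop is type 0. Static position error constant K_pos = D(0)·G_p(0) = 16·0.6061 = 9.697.
Steady-state error to a unit step: e_ss = 1/(1+K_pos) = 1/10.7 = 0.0935.

0.0935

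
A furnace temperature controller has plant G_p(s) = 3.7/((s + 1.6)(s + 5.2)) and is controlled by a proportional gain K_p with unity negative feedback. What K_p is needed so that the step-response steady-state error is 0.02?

K_p = 110

Steady-state error for a unit step on this type-0 loop is 1/(1 + K_p·G_p(0)).
G_p(0) = 0.4447. Require 1/(1 + K_p·0.4447) = 0.02, so 1 + 0.4447·K_p = 50.
K_p = (50 − 1)/0.4447 = 110.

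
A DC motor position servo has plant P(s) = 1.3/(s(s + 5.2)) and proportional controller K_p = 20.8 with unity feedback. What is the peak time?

T_p = 0.698 s

The closed-loop denominator s² + 5.2s + 27.04 gives ω_n = √27.04 = 5.2 and ζ = 5.2/(2ω_n) = 0.5.
Damped frequency ω_d = ω_n√(1−ζ²) = 4.503 rad/s, so peak time T_p = π/ω_d = 0.698 s.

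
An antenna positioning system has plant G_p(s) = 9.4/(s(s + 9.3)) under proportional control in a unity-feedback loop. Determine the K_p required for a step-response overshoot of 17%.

K_p = 9.53

From %OS = 100·exp(−πζ/√(1−ζ²)) = 17%, ζ = −ln(0.17)/√(π²+ln²(0.17)) = 0.4913.
Characteristic equation s² + 9.3s + 9.4K_p = 0 gives ζ = 9.3/(2√(9.4K_p)).
Setting ζ = 0.4913: √(9.4K_p) = 9.3/(2·0.4913) = 9.465, so K_p = 89.59/9.4 = 9.53.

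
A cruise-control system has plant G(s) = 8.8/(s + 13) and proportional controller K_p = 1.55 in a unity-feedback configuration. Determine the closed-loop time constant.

Closed-loop transfer function: T(s) = K_p·G(s)/(1 + K_p·G(s)) = 13.64/(s + 13 + 13.64) = 13.64/(s + 26.64).
Time constant τ = 1/26.64 = 0.0375 s.

τ = 0.0375 s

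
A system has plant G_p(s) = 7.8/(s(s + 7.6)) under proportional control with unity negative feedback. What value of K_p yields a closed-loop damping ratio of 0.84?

K_p = 2.62

Closed-loop characteristic equation: s² + 7.6s + K_p·7.8 = 0.
So ω_n = √(7.8K_p) and 2ζω_n = 7.6, giving ζ = 7.6/(2√(7.8K_p)).
Setting ζ = 0.84: √(7.8K_p) = 7.6/(2·0.84) = 4.524, so K_p = 20.46/7.8 = 2.62.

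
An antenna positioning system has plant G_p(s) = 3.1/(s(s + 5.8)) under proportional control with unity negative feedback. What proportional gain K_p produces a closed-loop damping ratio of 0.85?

Closed-loop characteristic equation: s² + 5.8s + K_p·3.1 = 0.
So ω_n = √(3.1K_p) and 2ζω_n = 5.8, giving ζ = 5.8/(2√(3.1K_p)).
Setting ζ = 0.85: √(3.1K_p) = 5.8/(2·0.85) = 3.412, so K_p = 11.64/3.1 = 3.75.

K_p = 3.75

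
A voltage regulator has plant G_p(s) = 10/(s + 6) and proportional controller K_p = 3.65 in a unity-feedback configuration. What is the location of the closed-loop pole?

Closed-loop transfer function: T(s) = K_p·G_p(s)/(1 + K_p·G_p(s)) = 36.5/(s + 6 + 36.5) = 36.5/(s + 42.5).
The closed-loop pole is at s = −42.5.

s = -42.5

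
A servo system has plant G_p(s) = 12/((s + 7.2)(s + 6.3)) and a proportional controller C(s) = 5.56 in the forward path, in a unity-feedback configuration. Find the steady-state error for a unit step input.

0.405

The loop is type 0. Static position error constant K_pos = C(0)·G_p(0) = 5.56·0.2646 = 1.471.
Steady-state error to a unit step: e_ss = 1/(1+K_pos) = 1/2.471 = 0.405.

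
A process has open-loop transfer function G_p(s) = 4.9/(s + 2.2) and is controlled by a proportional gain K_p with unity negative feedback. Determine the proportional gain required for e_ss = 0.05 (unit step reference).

Steady-state error for a unit step on this type-0 loop is 1/(1 + K_p·G_p(0)).
G_p(0) = 2.227. Require 1/(1 + K_p·2.227) = 0.05, so 1 + 2.227·K_p = 20.
K_p = (20 − 1)/2.227 = 8.53.

K_p = 8.53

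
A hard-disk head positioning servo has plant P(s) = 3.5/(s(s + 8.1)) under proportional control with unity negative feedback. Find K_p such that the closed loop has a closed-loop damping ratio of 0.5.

Closed-loop characteristic equation: s² + 8.1s + K_p·3.5 = 0.
So ω_n = √(3.5K_p) and 2ζω_n = 8.1, giving ζ = 8.1/(2√(3.5K_p)).
Setting ζ = 0.5: √(3.5K_p) = 8.1/(2·0.5) = 8.1, so K_p = 65.61/3.5 = 18.7.

K_p = 18.7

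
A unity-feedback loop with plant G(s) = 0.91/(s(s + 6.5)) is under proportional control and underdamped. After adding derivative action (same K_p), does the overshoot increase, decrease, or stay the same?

With PD the characteristic equation becomes s² + (a + K·K_d)s + K·K_p = 0; the damping term grows, ζ rises, overshoot falls.

decrease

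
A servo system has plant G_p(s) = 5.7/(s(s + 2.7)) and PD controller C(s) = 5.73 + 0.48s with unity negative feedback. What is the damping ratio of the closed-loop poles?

ζ = 0.476

Forward path: (5.73 + 0.48s)·5.7/(s(s+2.7)). The closed-loop characteristic equation is s² + (2.7 + 5.7·0.48)s + 5.7·5.73 = 0.
That is s² + 5.436s + 32.66 = 0, so ω_n = 5.715 rad/s and ζ = 5.436/(2·5.715) = 0.4756.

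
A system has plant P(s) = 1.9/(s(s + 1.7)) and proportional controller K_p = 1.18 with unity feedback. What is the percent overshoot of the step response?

11.5%

Closed-loop characteristic equation: s² + 1.7s + 2.242 = 0, so ω_n = 1.497 rad/s and ζ = 1.7/(2·1.497) = 0.5677.
%OS = 100·exp(−πζ/√(1−ζ²)) = 100·exp(−π·0.5677/√0.6777) = 11.5%.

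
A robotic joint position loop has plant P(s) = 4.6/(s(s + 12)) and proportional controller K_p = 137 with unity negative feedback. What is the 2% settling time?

Closed-loop characteristic equation: s² + 12s + 630.2 = 0, so ω_n = 25.1 rad/s and ζ = 12/(2·25.1) = 0.239.
2% settling time T_s ≈ 4/(ζω_n) = 4/6 = 0.667 s.

T_s ≈ 0.667 s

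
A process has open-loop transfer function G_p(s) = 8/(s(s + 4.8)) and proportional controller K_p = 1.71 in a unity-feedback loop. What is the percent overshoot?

6.86%

Closed-loop characteristic equation: s² + 4.8s + 13.68 = 0, so ω_n = 3.699 rad/s and ζ = 4.8/(2·3.699) = 0.6489.
%OS = 100·exp(−πζ/√(1−ζ²)) = 100·exp(−π·0.6489/√0.5789) = 6.86%.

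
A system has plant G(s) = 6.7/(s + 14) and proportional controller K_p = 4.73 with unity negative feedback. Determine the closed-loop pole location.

Closed-loop transfer function: T(s) = K_p·G(s)/(1 + K_p·G(s)) = 31.69/(s + 14 + 31.69) = 31.69/(s + 45.69).
The closed-loop pole is at s = −45.69.

s = -45.69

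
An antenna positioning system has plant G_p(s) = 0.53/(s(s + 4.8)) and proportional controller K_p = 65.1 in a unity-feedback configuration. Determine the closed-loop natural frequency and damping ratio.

With unity feedback the closed-loop characteristic equation is s² + 4.8s + 65.1·0.53 = s² + 4.8s + 34.5 = 0.
So ω_n² = 34.5 ⇒ ω_n = 5.874 rad/s, and ζ = 4.8/(2ω_n) = 0.409.

ω_n = 5.87 rad/s, ζ = 0.409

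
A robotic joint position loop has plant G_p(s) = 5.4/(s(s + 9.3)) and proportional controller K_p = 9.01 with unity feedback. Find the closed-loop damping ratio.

ζ = 0.667

With unity feedback the closed-loop characteristic equation is s² + 9.3s + 9.01·5.4 = s² + 9.3s + 48.65 = 0.
Matching s² + 2ζω_n s + ω_n²: ω_n = √48.65 = 6.975 rad/s and 2ζω_n = 9.3, so ζ = 9.3/(2·6.975) = 0.667.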